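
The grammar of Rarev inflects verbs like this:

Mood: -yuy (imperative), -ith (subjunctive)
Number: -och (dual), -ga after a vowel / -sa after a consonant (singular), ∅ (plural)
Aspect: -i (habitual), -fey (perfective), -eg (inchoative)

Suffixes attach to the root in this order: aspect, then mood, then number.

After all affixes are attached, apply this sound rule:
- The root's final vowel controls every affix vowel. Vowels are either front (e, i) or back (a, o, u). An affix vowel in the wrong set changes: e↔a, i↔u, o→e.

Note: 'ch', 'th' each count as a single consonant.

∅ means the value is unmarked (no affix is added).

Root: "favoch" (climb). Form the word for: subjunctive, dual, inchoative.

favochaguthoch

Attach aspect inchoative -eg → favocheg.
Attach mood subjunctive -ith → favochegith.
Attach number dual -och → favochegithoch.
Apply vowel harmony: favochegithoch → favochaguthoch.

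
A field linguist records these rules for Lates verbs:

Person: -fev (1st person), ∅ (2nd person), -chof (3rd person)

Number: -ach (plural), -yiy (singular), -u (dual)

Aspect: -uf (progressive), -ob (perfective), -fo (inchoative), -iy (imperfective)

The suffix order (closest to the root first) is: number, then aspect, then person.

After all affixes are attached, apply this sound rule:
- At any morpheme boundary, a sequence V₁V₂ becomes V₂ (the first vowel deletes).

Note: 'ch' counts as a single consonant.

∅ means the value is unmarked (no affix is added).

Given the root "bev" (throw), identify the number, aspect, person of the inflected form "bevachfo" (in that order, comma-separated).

plural, inchoative, 2nd person

Segment: bev-ach-fo.
number: -ach → plural.
aspect: -fo → inchoative.
person: ∅ → 2nd person.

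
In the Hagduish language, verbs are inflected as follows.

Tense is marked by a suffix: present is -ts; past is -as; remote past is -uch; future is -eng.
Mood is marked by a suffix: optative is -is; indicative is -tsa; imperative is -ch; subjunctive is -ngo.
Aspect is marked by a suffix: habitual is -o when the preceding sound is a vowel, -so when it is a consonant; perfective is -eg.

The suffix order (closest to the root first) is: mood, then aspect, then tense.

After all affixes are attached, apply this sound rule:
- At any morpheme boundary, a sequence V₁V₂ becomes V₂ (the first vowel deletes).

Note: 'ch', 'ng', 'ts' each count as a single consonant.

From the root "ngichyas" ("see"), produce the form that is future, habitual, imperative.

ngichyaschseng

Attach mood imperative -ch → ngichyasch.
Attach aspect habitual -so (after consonant 'ch') → ngichyaschso.
Attach tense future -eng → ngichyaschsoeng.
Apply vowel deletion: ngichyaschsoeng → ngichyaschseng.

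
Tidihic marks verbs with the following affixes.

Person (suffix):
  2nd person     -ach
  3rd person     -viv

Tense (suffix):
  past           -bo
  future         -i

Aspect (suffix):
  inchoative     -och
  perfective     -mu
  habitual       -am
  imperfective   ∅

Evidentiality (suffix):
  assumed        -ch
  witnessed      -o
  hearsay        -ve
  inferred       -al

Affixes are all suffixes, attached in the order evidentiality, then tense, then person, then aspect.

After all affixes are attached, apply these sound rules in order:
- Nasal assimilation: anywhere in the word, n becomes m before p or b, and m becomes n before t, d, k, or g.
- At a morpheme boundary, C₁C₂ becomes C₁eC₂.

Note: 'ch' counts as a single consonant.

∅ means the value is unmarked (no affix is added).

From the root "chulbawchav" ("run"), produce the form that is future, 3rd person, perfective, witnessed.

chulbawchavoivivemu

Attach evidentiality witnessed -o → chulbawchavo.
Attach tense future -i → chulbawchavoi.
Attach person 3rd person -viv → chulbawchavoiviv.
Attach aspect perfective -mu → chulbawchavoivivmu.
Nasal assimilation: no change.
Apply epenthesis: chulbawchavoivivmu → chulbawchavoivivemu.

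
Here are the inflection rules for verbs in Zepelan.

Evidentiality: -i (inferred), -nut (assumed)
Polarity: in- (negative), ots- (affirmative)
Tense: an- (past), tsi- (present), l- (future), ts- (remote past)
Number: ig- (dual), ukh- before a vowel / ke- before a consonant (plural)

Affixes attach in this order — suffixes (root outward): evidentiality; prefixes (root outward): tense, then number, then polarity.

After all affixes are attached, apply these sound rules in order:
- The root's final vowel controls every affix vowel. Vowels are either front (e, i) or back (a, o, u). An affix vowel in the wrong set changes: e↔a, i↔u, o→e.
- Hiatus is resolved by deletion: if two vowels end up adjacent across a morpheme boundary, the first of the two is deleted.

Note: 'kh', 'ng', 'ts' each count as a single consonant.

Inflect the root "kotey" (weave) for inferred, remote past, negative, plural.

Attach evidentiality inferred -i → koteyi.
Attach tense remote past ts- → tskoteyi.
Attach number plural ke- (before consonant 'ts') → ketskoteyi.
Attach polarity negative in- → inketskoteyi.
Vowel harmony: no change.
Vowel deletion: no change.

inketskoteyi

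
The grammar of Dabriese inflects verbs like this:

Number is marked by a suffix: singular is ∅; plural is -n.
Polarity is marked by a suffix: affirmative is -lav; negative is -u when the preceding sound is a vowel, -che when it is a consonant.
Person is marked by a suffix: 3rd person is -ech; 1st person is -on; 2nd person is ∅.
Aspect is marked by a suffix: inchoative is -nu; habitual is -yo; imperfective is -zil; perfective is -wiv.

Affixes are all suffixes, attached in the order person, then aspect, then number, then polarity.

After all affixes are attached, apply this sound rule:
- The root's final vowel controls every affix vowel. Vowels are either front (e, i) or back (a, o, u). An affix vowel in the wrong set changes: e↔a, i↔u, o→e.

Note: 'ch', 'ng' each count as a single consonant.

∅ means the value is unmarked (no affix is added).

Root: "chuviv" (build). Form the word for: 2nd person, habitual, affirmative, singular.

person = 2nd person: zero marking, form stays chuviv.
Attach aspect habitual -yo → chuvivyo.
number = singular: zero marking, form stays chuvivyo.
Attach polarity affirmative -lav → chuvivyolav.
Apply vowel harmony: chuvivyolav → chuvivyelev.

chuvivyelev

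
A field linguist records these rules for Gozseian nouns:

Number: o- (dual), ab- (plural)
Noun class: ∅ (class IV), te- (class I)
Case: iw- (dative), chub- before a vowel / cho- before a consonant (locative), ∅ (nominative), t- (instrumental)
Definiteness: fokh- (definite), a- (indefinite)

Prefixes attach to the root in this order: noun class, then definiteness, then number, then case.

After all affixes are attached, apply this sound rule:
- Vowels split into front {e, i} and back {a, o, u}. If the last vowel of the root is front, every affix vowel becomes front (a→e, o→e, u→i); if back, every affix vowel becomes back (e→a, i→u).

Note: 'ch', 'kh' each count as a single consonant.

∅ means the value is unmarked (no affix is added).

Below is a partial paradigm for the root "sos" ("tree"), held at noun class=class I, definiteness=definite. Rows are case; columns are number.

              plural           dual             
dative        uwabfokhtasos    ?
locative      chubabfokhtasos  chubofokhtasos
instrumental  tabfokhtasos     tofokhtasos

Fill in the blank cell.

uwofokhtasos

Attach noun class class I te- → tesos.
Attach definiteness definite fokh- → fokhtesos.
Attach number dual o- → ofokhtesos.
Attach case dative iw- → iwofokhtesos.
Apply vowel harmony: iwofokhtesos → uwofokhtasos.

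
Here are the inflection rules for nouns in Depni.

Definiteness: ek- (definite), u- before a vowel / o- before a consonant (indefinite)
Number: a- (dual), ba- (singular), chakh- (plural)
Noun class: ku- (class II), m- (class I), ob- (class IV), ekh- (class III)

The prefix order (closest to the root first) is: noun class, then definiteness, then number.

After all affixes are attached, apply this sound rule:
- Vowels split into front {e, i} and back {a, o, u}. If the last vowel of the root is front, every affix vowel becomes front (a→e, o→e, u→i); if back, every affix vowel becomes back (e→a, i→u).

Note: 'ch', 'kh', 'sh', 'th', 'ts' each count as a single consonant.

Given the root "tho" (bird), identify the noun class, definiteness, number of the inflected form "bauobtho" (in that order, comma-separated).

class IV, indefinite, singular

Segment: ba-u-ob-tho.
noun class: ob- → class IV.
definiteness: u/o- → indefinite.
number: ba- → singular.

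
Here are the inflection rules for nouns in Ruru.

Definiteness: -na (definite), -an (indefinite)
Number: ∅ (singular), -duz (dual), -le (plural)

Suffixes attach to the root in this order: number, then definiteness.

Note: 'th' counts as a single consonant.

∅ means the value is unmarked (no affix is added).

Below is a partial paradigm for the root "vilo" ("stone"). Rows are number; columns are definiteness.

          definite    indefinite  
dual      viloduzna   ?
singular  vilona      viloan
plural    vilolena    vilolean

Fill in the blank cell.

viloduzan

Attach number dual -duz → viloduz.
Attach definiteness indefinite -an → viloduzan.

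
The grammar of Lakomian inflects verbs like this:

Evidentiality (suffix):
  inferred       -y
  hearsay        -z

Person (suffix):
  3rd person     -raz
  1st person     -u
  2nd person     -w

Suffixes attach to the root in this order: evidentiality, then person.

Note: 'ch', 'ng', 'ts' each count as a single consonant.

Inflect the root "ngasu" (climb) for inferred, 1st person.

Attach evidentiality inferred -y → ngasuy.
Attach person 1st person -u → ngasuyu.

ngasuyu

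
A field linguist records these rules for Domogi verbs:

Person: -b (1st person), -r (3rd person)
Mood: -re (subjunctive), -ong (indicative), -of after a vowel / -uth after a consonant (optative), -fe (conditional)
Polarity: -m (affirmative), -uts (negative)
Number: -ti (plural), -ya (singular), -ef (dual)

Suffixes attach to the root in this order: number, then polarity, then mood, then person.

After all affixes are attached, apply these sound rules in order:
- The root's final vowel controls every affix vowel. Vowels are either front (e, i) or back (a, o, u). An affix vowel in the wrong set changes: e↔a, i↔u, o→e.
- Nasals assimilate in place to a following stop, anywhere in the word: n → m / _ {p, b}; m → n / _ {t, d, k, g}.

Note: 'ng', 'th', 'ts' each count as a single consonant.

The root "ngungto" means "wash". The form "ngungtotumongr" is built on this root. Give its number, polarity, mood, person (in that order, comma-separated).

Segment: ngungto-ti-m-ong-r.
number: -ti → plural.
polarity: -m → affirmative.
mood: -ong → indicative.
person: -r → 3rd person.

plural, affirmative, indicative, 3rd person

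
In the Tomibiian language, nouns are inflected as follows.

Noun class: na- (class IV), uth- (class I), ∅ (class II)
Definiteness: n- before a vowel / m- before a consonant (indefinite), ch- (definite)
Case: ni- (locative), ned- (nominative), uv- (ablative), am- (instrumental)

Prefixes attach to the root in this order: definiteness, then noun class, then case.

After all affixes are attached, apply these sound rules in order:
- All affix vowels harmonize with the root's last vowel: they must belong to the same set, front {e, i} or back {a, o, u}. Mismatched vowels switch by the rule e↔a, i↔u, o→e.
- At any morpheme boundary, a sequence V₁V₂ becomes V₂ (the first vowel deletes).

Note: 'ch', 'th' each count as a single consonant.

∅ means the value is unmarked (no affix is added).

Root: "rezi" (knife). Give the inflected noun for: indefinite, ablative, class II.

ivmrezi

Attach definiteness indefinite m- (before consonant 'r') → mrezi.
noun class = class II: zero marking, form stays mrezi.
Attach case ablative uv- → uvmrezi.
Apply vowel harmony: uvmrezi → ivmrezi.
Vowel deletion: no change.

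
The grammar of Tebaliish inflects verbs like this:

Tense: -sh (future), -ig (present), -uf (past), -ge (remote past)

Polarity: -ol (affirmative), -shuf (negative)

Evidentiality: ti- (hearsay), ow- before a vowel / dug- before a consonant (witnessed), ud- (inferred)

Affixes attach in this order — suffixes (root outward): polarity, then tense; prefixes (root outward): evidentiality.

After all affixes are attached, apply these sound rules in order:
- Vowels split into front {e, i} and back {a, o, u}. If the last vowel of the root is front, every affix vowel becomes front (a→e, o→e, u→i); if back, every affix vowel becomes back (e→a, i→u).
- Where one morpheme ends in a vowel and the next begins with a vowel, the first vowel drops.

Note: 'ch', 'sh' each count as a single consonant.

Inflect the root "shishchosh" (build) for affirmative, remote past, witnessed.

Attach polarity affirmative -ol → shishchoshol.
Attach tense remote past -ge → shishchosholge.
Attach evidentiality witnessed dug- (before consonant 'sh') → dugshishchosholge.
Apply vowel harmony: dugshishchosholge → dugshishchosholga.
Vowel deletion: no change.

dugshishchosholga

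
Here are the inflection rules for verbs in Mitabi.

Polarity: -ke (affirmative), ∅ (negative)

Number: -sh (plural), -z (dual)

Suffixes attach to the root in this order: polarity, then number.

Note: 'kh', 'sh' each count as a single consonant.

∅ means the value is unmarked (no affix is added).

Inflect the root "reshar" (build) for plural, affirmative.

Attach polarity affirmative -ke → resharke.
Attach number plural -sh → resharkesh.

resharkesh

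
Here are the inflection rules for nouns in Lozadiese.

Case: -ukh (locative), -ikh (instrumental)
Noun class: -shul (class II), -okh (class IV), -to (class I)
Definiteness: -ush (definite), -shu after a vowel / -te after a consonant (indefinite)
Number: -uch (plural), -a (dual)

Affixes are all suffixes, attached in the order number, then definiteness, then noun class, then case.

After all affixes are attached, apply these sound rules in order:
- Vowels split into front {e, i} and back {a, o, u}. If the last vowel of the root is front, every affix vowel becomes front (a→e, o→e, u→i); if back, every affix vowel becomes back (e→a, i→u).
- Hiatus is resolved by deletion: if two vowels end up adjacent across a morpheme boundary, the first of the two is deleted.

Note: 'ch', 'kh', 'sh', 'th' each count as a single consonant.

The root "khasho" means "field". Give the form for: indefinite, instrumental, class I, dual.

khashashutukh

Attach number dual -a → khashoa.
Attach definiteness indefinite -shu (after vowel 'a') → khashoashu.
Attach noun class class I -to → khashoashuto.
Attach case instrumental -ikh → khashoashutoikh.
Apply vowel harmony: khashoashutoikh → khashoashutoukh.
Apply vowel deletion: khashoashutoukh → khashashutukh.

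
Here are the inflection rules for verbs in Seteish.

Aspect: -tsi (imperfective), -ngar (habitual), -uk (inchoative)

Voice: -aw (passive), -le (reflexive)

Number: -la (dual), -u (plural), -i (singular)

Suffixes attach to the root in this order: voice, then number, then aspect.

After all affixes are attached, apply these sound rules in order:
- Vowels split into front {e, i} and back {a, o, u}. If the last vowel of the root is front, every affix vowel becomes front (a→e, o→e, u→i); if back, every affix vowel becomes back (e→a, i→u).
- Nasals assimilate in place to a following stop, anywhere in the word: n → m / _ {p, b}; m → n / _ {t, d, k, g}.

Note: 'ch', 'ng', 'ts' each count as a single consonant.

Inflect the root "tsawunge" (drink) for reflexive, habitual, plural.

tsawungeleinger

Attach voice reflexive -le → tsawungele.
Attach number plural -u → tsawungeleu.
Attach aspect habitual -ngar → tsawungeleungar.
Apply vowel harmony: tsawungeleungar → tsawungeleinger.
Nasal assimilation: no change.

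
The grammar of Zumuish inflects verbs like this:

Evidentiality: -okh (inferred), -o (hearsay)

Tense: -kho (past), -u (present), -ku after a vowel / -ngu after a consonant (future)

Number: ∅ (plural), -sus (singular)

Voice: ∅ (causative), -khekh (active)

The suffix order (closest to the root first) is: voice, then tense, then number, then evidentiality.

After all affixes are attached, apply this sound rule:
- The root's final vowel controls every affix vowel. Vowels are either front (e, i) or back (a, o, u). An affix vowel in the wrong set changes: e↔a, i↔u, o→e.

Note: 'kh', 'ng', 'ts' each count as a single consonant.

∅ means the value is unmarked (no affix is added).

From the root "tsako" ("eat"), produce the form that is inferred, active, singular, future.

Attach voice active -khekh → tsakokhekh.
Attach tense future -ngu (after consonant 'kh') → tsakokhekhngu.
Attach number singular -sus → tsakokhekhngusus.
Attach evidentiality inferred -okh → tsakokhekhngususokh.
Apply vowel harmony: tsakokhekhngususokh → tsakokhakhngususokh.

tsakokhakhngususokh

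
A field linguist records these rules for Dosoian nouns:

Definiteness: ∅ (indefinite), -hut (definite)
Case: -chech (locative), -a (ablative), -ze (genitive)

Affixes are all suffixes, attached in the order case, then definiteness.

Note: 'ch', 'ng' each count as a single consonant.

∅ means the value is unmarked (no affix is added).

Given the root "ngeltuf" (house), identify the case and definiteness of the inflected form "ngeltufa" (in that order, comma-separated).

ablative, indefinite

Segment: ngeltuf-a.
case: -a → ablative.
definiteness: ∅ → indefinite.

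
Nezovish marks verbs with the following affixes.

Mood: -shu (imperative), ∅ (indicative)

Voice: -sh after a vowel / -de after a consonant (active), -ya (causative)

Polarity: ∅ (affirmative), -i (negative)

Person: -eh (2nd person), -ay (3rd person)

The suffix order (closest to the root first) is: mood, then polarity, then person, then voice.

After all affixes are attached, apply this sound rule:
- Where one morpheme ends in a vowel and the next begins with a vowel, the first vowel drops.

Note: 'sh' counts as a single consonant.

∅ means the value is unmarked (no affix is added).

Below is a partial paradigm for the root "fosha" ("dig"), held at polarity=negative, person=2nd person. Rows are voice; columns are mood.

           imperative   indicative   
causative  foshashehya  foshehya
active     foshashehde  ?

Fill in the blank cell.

mood = indicative: zero marking, form stays fosha.
Attach polarity negative -i → foshai.
Attach person 2nd person -eh → foshaieh.
Attach voice active -de (after consonant 'h') → foshaiehde.
Apply vowel deletion: foshaiehde → foshehde.

foshehde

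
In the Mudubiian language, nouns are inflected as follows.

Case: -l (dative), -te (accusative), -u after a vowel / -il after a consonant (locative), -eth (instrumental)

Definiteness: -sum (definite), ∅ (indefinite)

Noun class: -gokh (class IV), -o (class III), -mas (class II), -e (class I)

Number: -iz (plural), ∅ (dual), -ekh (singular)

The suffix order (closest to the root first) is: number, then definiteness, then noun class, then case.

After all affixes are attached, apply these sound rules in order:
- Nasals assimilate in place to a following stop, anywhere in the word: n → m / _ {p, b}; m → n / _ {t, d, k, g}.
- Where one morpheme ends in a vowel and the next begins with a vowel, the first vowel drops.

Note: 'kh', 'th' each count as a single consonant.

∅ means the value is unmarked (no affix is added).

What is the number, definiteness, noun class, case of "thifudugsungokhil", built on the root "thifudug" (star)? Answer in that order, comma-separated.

dual, definite, class IV, locative

Segment: thifudug-sum-gokh-il.
number: ∅ → dual.
definiteness: -sum → definite.
noun class: -gokh → class IV.
case: -u/il → locative.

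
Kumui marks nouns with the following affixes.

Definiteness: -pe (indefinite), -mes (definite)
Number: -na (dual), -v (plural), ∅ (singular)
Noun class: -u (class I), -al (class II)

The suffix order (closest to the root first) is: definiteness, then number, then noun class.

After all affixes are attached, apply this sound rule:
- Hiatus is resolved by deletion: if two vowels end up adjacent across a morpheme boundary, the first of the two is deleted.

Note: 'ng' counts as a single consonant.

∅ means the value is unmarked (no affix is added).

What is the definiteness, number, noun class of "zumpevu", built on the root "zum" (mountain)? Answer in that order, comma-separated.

Segment: zum-pe-v-u.
definiteness: -pe → indefinite.
number: -v → plural.
noun class: -u → class I.

indefinite, plural, class I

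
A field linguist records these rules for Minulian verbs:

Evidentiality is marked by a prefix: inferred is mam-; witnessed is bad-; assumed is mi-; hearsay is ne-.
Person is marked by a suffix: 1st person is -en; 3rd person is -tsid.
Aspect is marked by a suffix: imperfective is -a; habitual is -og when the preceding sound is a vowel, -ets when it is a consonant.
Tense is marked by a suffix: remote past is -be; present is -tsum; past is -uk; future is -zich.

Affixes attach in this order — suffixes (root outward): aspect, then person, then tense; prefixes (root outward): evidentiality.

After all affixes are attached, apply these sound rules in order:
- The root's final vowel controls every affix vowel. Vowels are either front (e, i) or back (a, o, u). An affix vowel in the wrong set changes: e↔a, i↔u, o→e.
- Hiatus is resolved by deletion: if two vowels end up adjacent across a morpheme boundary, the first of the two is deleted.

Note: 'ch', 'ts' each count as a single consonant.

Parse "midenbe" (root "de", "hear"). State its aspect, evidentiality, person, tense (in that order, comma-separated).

Segment: mi-de-a-en-be.
aspect: -a → imperfective.
evidentiality: mi- → assumed.
person: -en → 1st person.
tense: -be → remote past.

imperfective, assumed, 1st person, remote past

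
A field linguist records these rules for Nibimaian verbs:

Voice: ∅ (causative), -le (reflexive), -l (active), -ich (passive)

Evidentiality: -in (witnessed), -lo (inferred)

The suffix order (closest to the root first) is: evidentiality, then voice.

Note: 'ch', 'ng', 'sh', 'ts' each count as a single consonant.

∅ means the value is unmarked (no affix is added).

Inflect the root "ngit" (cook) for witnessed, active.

Attach evidentiality witnessed -in → ngitin.
Attach voice active -l → ngitinl.

ngitinl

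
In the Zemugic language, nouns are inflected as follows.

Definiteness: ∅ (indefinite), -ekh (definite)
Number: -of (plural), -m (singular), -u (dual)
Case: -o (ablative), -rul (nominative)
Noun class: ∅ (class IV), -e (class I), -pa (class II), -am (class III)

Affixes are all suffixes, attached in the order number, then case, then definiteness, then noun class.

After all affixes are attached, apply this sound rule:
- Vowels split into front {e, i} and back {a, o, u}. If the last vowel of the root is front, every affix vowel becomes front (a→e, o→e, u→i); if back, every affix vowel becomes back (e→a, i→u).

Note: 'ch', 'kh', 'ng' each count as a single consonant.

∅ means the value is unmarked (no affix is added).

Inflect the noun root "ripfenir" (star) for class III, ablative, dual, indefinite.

ripfenirieem

Attach number dual -u → ripfeniru.
Attach case ablative -o → ripfeniruo.
definiteness = indefinite: zero marking, form stays ripfeniruo.
Attach noun class class III -am → ripfeniruoam.
Apply vowel harmony: ripfeniruoam → ripfenirieem.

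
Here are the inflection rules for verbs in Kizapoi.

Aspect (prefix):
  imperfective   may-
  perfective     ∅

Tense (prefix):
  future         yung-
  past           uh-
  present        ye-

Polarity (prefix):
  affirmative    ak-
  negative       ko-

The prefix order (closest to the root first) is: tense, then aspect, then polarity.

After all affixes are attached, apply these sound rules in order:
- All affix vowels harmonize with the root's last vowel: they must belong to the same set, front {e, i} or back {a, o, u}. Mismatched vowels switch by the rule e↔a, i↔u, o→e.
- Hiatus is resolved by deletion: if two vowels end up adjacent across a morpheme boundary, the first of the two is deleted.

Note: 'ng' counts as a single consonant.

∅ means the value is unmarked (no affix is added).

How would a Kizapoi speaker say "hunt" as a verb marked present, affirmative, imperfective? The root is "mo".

akmayyamo

Attach tense present ye- → yemo.
Attach aspect imperfective may- → mayyemo.
Attach polarity affirmative ak- → akmayyemo.
Apply vowel harmony: akmayyemo → akmayyamo.
Vowel deletion: no change.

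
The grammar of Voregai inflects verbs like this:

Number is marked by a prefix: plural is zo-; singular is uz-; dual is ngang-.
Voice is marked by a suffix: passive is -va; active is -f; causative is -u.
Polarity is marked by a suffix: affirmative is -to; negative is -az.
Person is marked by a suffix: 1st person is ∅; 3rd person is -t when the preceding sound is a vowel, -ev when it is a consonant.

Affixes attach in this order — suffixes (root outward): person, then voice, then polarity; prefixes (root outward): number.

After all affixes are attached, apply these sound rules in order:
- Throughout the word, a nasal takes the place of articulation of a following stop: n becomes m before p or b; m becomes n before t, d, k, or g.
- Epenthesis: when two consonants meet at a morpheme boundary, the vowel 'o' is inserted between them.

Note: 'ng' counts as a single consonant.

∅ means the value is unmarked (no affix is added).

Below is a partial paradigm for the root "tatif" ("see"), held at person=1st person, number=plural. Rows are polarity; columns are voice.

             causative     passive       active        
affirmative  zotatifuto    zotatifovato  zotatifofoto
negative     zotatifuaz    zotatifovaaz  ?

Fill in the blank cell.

person = 1st person: zero marking, form stays tatif.
Attach voice active -f → tatiff.
Attach number plural zo- → zotatiff.
Attach polarity negative -az → zotatiffaz.
Nasal assimilation: no change.
Apply epenthesis: zotatiffaz → zotatifofaz.

zotatifofaz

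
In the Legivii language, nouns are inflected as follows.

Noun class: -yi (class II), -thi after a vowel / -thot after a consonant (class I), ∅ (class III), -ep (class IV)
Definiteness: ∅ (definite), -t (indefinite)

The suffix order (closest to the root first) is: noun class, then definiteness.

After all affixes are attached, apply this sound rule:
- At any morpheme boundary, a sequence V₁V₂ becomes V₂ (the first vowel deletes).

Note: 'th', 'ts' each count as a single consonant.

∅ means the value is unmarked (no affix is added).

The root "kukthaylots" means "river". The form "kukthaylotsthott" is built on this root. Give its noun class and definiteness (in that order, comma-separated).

Segment: kukthaylots-thot-t.
noun class: -thi/thot → class I.
definiteness: -t → indefinite.

class I, indefinite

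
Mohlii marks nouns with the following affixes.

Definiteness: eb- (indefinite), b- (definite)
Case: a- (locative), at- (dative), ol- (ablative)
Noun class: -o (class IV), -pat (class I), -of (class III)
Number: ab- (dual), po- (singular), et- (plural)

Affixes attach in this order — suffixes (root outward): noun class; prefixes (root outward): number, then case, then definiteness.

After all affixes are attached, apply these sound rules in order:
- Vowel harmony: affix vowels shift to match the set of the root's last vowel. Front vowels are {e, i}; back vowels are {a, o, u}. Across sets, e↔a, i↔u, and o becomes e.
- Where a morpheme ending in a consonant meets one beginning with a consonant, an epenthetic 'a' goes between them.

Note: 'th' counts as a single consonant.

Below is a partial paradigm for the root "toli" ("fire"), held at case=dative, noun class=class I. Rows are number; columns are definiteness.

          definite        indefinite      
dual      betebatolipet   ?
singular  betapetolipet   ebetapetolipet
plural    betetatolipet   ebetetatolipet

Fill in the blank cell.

Attach number dual ab- → abtoli.
Attach case dative at- → atabtoli.
Attach noun class class I -pat → atabtolipat.
Attach definiteness indefinite eb- → ebatabtolipat.
Apply vowel harmony: ebatabtolipat → ebetebtolipet.
Apply epenthesis: ebetebtolipet → ebetebatolipet.

ebetebatolipet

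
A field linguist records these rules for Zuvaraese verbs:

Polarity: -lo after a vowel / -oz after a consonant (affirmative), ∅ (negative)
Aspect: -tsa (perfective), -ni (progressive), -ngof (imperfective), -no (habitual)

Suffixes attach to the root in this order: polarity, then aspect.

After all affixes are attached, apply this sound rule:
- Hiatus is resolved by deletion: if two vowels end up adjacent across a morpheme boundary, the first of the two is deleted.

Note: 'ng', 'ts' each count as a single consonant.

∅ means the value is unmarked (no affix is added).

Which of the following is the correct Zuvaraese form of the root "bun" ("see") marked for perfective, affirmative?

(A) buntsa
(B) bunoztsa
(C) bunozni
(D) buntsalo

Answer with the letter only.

Attach polarity affirmative -oz (after consonant 'n') → bunoz.
Attach aspect perfective -tsa → bunoztsa.
Vowel deletion: no change.
So the correct form is bunoztsa, option (B).
(C) bunozni is wrong: it uses progressive instead of perfective for aspect.
(D) buntsalo is wrong: it has the affixes in the wrong order.
(A) buntsa is wrong: it uses negative instead of affirmative for polarity.

B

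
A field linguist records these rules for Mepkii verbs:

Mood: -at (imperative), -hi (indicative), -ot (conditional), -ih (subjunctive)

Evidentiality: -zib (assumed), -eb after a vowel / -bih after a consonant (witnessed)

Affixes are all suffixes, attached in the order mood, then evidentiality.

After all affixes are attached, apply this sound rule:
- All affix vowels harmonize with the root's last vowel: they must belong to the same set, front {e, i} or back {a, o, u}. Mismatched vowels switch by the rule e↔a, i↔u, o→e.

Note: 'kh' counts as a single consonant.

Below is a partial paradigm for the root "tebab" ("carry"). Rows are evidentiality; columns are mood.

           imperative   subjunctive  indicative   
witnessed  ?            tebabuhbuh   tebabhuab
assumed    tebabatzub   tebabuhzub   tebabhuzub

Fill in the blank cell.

Attach mood imperative -at → tebabat.
Attach evidentiality witnessed -bih (after consonant 't') → tebabatbih.
Apply vowel harmony: tebabatbih → tebabatbuh.

tebabatbuh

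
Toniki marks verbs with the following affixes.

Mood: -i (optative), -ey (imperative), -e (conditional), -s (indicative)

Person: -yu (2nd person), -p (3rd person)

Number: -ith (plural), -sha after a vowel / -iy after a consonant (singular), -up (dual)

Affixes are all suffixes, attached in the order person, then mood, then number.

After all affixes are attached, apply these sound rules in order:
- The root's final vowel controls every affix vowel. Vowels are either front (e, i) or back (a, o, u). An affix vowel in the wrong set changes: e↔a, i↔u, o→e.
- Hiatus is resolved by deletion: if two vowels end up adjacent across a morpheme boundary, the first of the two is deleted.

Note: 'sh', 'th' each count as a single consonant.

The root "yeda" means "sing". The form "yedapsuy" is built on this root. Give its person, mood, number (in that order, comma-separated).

3rd person, indicative, singular

Segment: yeda-p-s-iy.
person: -p → 3rd person.
mood: -s → indicative.
number: -sha/iy → singular.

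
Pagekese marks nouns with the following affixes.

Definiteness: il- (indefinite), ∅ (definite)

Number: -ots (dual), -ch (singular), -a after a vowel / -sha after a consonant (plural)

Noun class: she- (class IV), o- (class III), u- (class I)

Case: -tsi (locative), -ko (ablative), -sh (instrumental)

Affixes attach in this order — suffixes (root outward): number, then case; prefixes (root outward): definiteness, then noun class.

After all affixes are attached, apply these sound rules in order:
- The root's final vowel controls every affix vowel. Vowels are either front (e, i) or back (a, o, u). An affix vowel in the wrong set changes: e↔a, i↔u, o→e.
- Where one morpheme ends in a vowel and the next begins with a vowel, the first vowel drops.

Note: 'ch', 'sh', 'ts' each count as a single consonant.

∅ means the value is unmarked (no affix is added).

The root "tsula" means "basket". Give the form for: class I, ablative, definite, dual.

Attach number dual -ots → tsulaots.
definiteness = definite: zero marking, form stays tsulaots.
Attach noun class class I u- → utsulaots.
Attach case ablative -ko → utsulaotsko.
Vowel harmony: no change.
Apply vowel deletion: utsulaotsko → utsulotsko.

utsulotsko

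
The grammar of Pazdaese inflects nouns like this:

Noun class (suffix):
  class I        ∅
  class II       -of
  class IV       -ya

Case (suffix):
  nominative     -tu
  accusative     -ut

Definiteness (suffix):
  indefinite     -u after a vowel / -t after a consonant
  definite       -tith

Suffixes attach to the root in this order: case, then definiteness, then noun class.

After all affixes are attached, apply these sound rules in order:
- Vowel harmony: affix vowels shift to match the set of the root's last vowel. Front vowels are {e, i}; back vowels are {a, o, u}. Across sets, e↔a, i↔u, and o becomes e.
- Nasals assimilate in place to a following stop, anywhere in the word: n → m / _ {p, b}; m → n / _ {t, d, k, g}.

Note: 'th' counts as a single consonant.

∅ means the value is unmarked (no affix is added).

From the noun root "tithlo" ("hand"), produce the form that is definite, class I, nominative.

tithlotututh

Attach case nominative -tu → tithlotu.
Attach definiteness definite -tith → tithlotutith.
noun class = class I: zero marking, form stays tithlotutith.
Apply vowel harmony: tithlotutith → tithlotututh.
Nasal assimilation: no change.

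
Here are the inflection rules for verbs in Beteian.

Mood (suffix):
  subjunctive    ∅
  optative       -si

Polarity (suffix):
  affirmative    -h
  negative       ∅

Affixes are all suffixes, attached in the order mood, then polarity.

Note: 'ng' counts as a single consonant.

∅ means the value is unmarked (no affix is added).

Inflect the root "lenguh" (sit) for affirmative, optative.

lenguhsih

Attach mood optative -si → lenguhsi.
Attach polarity affirmative -h → lenguhsih.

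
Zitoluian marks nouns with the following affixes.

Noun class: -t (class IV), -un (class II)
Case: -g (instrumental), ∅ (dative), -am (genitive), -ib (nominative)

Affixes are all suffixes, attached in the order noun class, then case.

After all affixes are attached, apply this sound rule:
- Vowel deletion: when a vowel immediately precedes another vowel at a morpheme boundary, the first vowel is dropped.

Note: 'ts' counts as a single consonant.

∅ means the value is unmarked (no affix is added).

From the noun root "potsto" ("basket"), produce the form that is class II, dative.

Attach noun class class II -un → potstoun.
case = dative: zero marking, form stays potstoun.
Apply vowel deletion: potstoun → potstun.

potstun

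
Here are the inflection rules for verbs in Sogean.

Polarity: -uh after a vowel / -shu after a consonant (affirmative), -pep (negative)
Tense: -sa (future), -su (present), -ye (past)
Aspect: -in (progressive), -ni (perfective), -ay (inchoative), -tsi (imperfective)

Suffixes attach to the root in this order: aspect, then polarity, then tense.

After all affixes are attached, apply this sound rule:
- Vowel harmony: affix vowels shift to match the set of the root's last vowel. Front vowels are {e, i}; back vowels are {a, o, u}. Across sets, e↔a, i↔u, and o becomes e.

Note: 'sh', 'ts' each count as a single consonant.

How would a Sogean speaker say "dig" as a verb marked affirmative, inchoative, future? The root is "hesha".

Attach aspect inchoative -ay → heshaay.
Attach polarity affirmative -shu (after consonant 'y') → heshaayshu.
Attach tense future -sa → heshaayshusa.
Vowel harmony: no change.

heshaayshusa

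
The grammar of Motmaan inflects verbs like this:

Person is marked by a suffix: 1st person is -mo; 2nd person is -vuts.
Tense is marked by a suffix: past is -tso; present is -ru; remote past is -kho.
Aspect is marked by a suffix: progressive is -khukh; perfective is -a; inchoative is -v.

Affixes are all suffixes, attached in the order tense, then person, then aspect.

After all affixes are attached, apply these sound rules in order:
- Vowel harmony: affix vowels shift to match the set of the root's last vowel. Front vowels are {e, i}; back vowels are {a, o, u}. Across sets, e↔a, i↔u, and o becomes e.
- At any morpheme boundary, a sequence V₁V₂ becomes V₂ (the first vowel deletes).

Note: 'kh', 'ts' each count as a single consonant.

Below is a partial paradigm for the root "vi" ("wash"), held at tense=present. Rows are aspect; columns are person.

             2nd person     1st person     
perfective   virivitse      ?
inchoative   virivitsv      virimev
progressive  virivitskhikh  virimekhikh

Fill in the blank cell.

Attach tense present -ru → viru.
Attach person 1st person -mo → virumo.
Attach aspect perfective -a → virumoa.
Apply vowel harmony: virumoa → virimee.
Apply vowel deletion: virimee → virime.

virime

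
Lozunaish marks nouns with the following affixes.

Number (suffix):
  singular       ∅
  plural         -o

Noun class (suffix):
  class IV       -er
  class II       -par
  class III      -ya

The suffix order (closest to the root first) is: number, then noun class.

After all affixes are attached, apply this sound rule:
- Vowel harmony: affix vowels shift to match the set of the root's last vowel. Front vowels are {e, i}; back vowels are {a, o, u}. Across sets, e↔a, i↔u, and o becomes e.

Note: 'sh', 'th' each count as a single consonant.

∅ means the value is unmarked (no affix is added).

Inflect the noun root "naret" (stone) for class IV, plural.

nareteer

Attach number plural -o → nareto.
Attach noun class class IV -er → naretoer.
Apply vowel harmony: naretoer → nareteer.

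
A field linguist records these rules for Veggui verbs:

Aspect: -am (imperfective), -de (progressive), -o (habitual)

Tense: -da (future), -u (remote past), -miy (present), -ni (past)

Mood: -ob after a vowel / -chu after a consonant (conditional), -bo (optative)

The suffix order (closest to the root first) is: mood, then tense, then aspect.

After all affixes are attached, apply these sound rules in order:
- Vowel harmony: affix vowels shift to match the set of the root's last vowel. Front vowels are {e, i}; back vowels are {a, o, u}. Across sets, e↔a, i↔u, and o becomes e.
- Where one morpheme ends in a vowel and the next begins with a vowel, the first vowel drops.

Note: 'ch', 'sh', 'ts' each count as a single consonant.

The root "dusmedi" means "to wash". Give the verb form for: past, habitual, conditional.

Attach mood conditional -ob (after vowel 'i') → dusmediob.
Attach tense past -ni → dusmediobni.
Attach aspect habitual -o → dusmediobnio.
Apply vowel harmony: dusmediobnio → dusmediebnie.
Apply vowel deletion: dusmediebnie → dusmedebne.

dusmedebne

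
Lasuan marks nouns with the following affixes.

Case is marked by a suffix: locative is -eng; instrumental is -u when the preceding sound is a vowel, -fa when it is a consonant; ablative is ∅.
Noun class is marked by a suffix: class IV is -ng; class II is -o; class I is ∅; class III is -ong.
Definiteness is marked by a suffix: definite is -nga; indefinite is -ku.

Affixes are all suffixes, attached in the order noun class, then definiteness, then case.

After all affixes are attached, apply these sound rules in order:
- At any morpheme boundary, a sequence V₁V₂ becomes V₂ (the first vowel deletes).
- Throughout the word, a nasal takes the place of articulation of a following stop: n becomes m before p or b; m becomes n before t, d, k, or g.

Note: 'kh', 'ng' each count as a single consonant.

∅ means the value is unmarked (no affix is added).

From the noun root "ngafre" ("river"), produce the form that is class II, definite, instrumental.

Attach noun class class II -o → ngafreo.
Attach definiteness definite -nga → ngafreonga.
Attach case instrumental -u (after vowel 'a') → ngafreongau.
Apply vowel deletion: ngafreongau → ngafrongu.
Nasal assimilation: no change.

ngafrongu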